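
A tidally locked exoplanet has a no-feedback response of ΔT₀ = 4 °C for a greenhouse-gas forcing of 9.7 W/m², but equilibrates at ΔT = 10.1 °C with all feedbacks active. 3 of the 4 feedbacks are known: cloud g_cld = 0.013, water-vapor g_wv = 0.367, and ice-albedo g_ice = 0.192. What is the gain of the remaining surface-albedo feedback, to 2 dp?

Amplification A = ΔT/ΔT₀ = 10.1/4 = 2.525.
Total gain g = 1 − 1/A = 1 − 1/2.525 = 0.604.
Known gains sum to 0.013 + 0.367 + 0.192 = 0.572.
g_alb = 0.604 − 0.572 = 0.03.

0.03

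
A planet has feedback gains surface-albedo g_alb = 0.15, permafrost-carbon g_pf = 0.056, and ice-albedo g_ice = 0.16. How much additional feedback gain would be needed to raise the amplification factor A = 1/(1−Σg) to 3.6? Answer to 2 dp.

Current total gain = 0.366.
Target gain for A = 3.6: g* = 1 − 1/3.6 = 0.7222.
Additional gain needed = 0.7222 − 0.366 = 0.36.

0.36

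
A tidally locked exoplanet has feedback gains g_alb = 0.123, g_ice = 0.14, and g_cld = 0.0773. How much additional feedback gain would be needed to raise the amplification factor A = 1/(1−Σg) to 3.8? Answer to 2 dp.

Current total gain = 0.3403.
Target gain for A = 3.8: g* = 1 − 1/3.8 = 0.7368.
Additional gain needed = 0.7368 − 0.3403 = 0.40.

0.40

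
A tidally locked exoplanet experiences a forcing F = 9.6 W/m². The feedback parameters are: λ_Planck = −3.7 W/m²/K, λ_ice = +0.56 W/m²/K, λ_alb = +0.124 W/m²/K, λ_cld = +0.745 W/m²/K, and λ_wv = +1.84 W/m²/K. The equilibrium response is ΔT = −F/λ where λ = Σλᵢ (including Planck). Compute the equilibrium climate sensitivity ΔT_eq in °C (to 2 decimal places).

Net feedback parameter λ = (−3.7) + (+0.56) + (+0.124) + (+0.745) + (+1.84) = -0.431 W/m²/K.
ΔT = −F/λ = −9.6/(-0.431) = 22.27 °C.

22.27 °C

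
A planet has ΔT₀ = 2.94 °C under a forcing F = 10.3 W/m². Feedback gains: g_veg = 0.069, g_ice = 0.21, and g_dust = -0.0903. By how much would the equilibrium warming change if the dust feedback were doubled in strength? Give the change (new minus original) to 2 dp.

-0.36 °C

Original: g = 0.1887, ΔT = 2.94/(1−0.1887) = 3.6238 °C.
With doubled dust: g' = 0.0984, ΔT' = 2.94/(1−0.0984) = 3.2609 °C.
Change = 3.2609 − 3.6238 = -0.36 °C.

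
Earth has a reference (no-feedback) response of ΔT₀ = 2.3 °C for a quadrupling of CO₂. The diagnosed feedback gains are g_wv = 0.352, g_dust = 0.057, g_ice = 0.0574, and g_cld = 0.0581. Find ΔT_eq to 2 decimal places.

Total gain g = 0.352 + 0.057 + 0.0574 + 0.0581 = 0.5245.
Amplification A = 1/(1 − 0.5245) = 2.103.
ΔT = 2.3 × 2.103 = 4.84 °C.

4.84 °C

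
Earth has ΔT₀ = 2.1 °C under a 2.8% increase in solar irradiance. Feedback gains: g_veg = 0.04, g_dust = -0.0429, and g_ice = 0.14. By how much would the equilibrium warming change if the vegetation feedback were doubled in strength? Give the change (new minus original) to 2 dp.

Original: g = 0.1371, ΔT = 2.1/(1−0.1371) = 2.4337 °C.
With doubled vegetation: g' = 0.1771, ΔT' = 2.1/(1−0.1771) = 2.5520 °C.
Change = 2.5520 − 2.4337 = 0.12 °C.

0.12 °C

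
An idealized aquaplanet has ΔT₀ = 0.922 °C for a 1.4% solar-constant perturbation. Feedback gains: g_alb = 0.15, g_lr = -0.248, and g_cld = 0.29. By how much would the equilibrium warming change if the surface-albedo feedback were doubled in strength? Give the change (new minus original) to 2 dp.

0.26 °C

Original: g = 0.192, ΔT = 0.922/(1−0.192) = 1.1411 °C.
With doubled surface-albedo: g' = 0.342, ΔT' = 0.922/(1−0.342) = 1.4012 °C.
Change = 1.4012 − 1.1411 = 0.26 °C.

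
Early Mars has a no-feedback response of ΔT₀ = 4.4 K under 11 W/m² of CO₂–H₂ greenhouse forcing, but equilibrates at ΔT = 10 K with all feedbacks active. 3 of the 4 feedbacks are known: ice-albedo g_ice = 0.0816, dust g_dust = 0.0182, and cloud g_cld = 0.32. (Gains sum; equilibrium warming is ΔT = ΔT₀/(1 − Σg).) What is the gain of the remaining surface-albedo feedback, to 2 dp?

Amplification A = ΔT/ΔT₀ = 10/4.4 = 2.273.
Total gain g = 1 − 1/A = 1 − 1/2.273 = 0.5601.
Known gains sum to 0.0816 + 0.0182 + 0.32 = 0.4198.
g_alb = 0.5601 − 0.4198 = 0.14.

0.14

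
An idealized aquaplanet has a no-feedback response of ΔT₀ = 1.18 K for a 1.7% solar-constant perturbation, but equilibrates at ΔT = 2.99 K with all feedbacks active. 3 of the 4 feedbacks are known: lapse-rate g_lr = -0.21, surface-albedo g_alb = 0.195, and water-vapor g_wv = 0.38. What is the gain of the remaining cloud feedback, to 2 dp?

0.24

Amplification A = ΔT/ΔT₀ = 2.99/1.18 = 2.534.
Total gain g = 1 − 1/A = 1 − 1/2.534 = 0.6054.
Known gains sum to -0.21 + 0.195 + 0.38 = 0.365.
g_cld = 0.6054 − 0.365 = 0.24.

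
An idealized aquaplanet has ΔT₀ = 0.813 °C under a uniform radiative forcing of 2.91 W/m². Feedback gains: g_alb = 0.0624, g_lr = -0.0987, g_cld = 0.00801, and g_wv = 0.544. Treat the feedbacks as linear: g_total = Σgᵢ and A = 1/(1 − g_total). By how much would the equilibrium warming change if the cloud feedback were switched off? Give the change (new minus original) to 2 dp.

Original: g = 0.51571, ΔT = 0.813/(1−0.51571) = 1.6787 °C.
Without cloud: g' = 0.5077, ΔT' = 0.813/(1−0.5077) = 1.6514 °C.
Change = 1.6514 − 1.6787 = -0.03 °C.

-0.03 °C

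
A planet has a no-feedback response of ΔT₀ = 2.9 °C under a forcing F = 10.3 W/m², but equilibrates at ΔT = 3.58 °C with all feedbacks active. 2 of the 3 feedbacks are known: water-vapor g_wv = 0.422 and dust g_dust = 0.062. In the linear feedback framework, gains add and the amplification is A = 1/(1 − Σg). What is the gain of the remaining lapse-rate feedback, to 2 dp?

-0.29

Amplification A = ΔT/ΔT₀ = 3.58/2.9 = 1.234.
Total gain g = 1 − 1/A = 1 − 1/1.234 = 0.1896.
Known gains sum to 0.422 + 0.062 = 0.484.
g_lr = 0.1896 − 0.484 = -0.29.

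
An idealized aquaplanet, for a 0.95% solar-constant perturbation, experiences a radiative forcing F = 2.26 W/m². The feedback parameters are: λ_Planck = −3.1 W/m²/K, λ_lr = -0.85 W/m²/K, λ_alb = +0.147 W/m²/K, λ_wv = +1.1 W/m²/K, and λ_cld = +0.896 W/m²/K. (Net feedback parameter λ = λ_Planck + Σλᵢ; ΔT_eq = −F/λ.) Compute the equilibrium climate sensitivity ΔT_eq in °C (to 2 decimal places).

Net feedback parameter λ = (−3.1) + (-0.85) + (+0.147) + (+1.1) + (+0.896) = -1.807 W/m²/K.
ΔT = −F/λ = −2.26/(-1.807) = 1.25 °C.

1.25 °C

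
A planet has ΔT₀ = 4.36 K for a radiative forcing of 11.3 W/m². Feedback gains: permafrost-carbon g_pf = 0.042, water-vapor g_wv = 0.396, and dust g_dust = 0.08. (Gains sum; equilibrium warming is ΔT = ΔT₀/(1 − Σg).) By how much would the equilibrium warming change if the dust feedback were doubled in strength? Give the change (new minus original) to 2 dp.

1.80 K

Original: g = 0.518, ΔT = 4.36/(1−0.518) = 9.0456 K.
With doubled dust: g' = 0.598, ΔT' = 4.36/(1−0.598) = 10.8458 K.
Change = 10.8458 − 9.0456 = 1.80 K.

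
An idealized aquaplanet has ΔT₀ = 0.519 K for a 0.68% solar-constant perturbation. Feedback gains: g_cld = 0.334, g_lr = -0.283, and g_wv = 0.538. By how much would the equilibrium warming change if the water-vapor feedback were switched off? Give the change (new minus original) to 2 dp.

-0.72 K

Original: g = 0.589, ΔT = 0.519/(1−0.589) = 1.2628 K.
Without water-vapor: g' = 0.051, ΔT' = 0.519/(1−0.051) = 0.5469 K.
Change = 0.5469 − 1.2628 = -0.72 K.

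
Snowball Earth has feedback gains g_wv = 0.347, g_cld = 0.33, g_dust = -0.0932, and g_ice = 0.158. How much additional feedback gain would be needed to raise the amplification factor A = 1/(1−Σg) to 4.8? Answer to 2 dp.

Current total gain = 0.7418.
Target gain for A = 4.8: g* = 1 − 1/4.8 = 0.7917.
Additional gain needed = 0.7917 − 0.7418 = 0.05.

0.05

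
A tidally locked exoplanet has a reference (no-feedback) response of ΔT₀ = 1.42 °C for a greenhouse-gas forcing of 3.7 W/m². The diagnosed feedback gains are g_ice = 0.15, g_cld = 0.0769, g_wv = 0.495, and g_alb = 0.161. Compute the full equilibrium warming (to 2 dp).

12.13 °C

Total gain g = 0.15 + 0.0769 + 0.495 + 0.161 = 0.8829.
Amplification A = 1/(1 − 0.8829) = 8.54.
ΔT = 1.42 × 8.54 = 12.13 °C.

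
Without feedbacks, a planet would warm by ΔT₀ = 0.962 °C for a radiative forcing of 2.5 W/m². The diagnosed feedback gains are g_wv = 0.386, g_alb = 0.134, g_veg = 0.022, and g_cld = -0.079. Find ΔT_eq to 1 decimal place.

1.8 °C

Total gain g = 0.386 + 0.134 + 0.022 − 0.079 = 0.463.
Amplification A = 1/(1 − 0.463) = 1.862.
ΔT = 0.962 × 1.862 = 1.8 °C.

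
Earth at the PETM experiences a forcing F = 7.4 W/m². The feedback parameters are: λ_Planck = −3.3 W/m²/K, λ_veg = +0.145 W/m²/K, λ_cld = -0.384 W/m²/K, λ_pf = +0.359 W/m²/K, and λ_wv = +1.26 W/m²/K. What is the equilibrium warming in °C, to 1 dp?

3.9 °C

Net feedback parameter λ = (−3.3) + (+0.145) + (-0.384) + (+0.359) + (+1.26) = -1.92 W/m²/K.
ΔT = −F/λ = −7.4/(-1.92) = 3.9 °C.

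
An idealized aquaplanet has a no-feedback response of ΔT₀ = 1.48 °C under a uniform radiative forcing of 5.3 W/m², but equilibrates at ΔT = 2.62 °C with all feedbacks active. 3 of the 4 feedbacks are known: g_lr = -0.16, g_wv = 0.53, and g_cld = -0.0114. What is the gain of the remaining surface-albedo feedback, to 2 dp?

0.08

Amplification A = ΔT/ΔT₀ = 2.62/1.48 = 1.77.
Total gain g = 1 − 1/A = 1 − 1/1.77 = 0.435.
Known gains sum to -0.16 + 0.53 − 0.0114 = 0.3586.
g_alb = 0.435 − 0.3586 = 0.08.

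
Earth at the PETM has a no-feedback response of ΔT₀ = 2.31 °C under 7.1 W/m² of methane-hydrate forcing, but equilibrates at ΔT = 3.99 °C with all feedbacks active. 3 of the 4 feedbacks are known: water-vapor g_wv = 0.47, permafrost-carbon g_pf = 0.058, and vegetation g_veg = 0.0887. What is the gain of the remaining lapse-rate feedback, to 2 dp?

-0.20

Amplification A = ΔT/ΔT₀ = 3.99/2.31 = 1.727.
Total gain g = 1 − 1/A = 1 − 1/1.727 = 0.421.
Known gains sum to 0.47 + 0.058 + 0.0887 = 0.6167.
g_lr = 0.421 − 0.6167 = -0.20.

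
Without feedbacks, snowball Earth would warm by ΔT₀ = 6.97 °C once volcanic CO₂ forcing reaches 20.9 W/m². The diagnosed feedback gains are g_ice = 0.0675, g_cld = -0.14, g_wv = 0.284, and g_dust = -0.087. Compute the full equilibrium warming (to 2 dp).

7.96 °C

Total gain g = 0.0675 − 0.14 + 0.284 − 0.087 = 0.1245.
Amplification A = 1/(1 − 0.1245) = 1.142.
ΔT = 6.97 × 1.142 = 7.96 °C.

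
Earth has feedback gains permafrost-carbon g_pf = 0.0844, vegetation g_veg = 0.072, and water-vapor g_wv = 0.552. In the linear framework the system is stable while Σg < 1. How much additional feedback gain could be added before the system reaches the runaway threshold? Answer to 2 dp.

Current total gain = 0.0844 + 0.072 + 0.552 = 0.7084.
Margin to runaway = 1 − 0.7084 = 0.29.

0.29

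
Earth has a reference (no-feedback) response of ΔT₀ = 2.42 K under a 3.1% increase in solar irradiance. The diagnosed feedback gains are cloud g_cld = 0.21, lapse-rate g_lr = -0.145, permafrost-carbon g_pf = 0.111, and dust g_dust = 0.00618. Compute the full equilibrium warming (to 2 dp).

2.96 K

Total gain g = 0.21 − 0.145 + 0.111 + 0.00618 = 0.18218.
Amplification A = 1/(1 − 0.18218) = 1.223.
ΔT = 2.42 × 1.223 = 2.96 K.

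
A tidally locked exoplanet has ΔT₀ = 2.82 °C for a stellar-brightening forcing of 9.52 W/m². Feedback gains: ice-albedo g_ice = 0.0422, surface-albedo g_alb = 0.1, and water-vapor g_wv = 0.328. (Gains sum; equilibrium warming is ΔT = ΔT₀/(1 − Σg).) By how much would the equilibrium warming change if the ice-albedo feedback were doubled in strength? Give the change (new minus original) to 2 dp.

0.46 °C

Original: g = 0.4702, ΔT = 2.82/(1−0.4702) = 5.3228 °C.
With doubled ice-albedo: g' = 0.5124, ΔT' = 2.82/(1−0.5124) = 5.7834 °C.
Change = 5.7834 − 5.3228 = 0.46 °C.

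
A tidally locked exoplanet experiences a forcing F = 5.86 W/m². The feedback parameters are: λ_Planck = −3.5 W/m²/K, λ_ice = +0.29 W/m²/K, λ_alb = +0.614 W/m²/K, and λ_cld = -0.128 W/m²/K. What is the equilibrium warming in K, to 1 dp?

2.2 K

Net feedback parameter λ = (−3.5) + (+0.29) + (+0.614) + (-0.128) = -2.724 W/m²/K.
ΔT = −F/λ = −5.86/(-2.724) = 2.2 K.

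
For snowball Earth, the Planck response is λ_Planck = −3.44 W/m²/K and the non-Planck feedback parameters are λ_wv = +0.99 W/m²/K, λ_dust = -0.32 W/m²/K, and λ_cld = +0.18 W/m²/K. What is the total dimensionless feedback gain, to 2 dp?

0.25

Convert to gains: g_wv = 0.99/3.44 = 0.2878; g_dust = -0.32/3.44 = -0.09302; g_cld = 0.18/3.44 = 0.05233.
Total gain g = 0.24711.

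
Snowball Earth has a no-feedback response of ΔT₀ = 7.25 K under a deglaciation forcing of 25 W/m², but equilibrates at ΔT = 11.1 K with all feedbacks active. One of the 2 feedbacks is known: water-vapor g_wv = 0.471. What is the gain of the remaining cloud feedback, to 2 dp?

Amplification A = ΔT/ΔT₀ = 11.1/7.25 = 1.531.
Total gain g = 1 − 1/A = 1 − 1/1.531 = 0.3468.
The known gain is 0.471.
g_cld = 0.3468 − 0.471 = -0.12.

-0.12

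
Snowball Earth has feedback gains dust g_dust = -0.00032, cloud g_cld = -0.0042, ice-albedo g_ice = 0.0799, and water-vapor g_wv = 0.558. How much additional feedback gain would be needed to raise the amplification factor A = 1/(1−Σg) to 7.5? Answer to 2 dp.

Current total gain = 0.63338.
Target gain for A = 7.5: g* = 1 − 1/7.5 = 0.8667.
Additional gain needed = 0.8667 − 0.63338 = 0.23.

0.23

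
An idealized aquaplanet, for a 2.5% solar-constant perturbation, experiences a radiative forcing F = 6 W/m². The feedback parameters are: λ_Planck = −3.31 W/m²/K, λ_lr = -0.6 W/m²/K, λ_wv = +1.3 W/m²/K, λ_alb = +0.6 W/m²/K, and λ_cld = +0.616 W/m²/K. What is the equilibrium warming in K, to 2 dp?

Net feedback parameter λ = (−3.31) + (-0.6) + (+1.3) + (+0.6) + (+0.616) = -1.394 W/m²/K.
ΔT = −F/λ = −6/(-1.394) = 4.30 K.

4.30 K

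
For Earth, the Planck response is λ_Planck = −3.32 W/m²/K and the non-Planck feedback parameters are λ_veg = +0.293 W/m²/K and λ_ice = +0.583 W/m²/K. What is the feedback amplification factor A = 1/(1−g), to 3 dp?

1.358

Convert to gains: g_veg = 0.293/3.32 = 0.08825; g_ice = 0.583/3.32 = 0.1756.
Total gain g = 0.26385.
A = 1/(1 − 0.26385) = 1.358.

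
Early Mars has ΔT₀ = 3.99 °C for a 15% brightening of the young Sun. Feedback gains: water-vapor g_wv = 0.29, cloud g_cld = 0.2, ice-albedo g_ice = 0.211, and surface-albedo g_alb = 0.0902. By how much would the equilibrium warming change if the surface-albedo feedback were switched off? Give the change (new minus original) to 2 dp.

Original: g = 0.7912, ΔT = 3.99/(1−0.7912) = 19.1092 °C.
Without surface-albedo: g' = 0.701, ΔT' = 3.99/(1−0.701) = 13.3445 °C.
Change = 13.3445 − 19.1092 = -5.76 °C.

-5.76 °C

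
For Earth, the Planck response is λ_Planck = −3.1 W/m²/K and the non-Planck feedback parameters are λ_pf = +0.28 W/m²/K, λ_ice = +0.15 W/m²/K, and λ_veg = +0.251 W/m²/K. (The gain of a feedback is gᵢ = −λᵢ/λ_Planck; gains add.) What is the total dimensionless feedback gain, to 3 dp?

Convert to gains: g_pf = 0.28/3.1 = 0.09032; g_ice = 0.15/3.1 = 0.04839; g_veg = 0.251/3.1 = 0.08097.
Total gain g = 0.21968.

0.220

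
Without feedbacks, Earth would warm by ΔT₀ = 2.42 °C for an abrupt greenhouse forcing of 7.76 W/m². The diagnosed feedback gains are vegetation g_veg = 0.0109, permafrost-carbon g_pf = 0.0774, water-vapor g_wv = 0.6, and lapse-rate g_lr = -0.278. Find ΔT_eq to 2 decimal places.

Total gain g = 0.0109 + 0.0774 + 0.6 − 0.278 = 0.4103.
Amplification A = 1/(1 − 0.4103) = 1.696.
ΔT = 2.42 × 1.696 = 4.10 °C.

4.10 °C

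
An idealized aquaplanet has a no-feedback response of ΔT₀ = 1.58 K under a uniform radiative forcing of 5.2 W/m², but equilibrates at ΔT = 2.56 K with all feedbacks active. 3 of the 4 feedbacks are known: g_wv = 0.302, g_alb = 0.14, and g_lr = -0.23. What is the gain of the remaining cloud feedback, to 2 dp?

0.17

Amplification A = ΔT/ΔT₀ = 2.56/1.58 = 1.62.
Total gain g = 1 − 1/A = 1 − 1/1.62 = 0.3827.
Known gains sum to 0.302 + 0.14 − 0.23 = 0.212.
g_cld = 0.3827 − 0.212 = 0.17.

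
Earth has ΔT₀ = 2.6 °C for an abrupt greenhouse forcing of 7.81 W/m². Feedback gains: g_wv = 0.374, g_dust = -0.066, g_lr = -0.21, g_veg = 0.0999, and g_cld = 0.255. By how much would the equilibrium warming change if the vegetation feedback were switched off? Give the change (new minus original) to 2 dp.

-0.73 °C

Original: g = 0.4529, ΔT = 2.6/(1−0.4529) = 4.7523 °C.
Without vegetation: g' = 0.353, ΔT' = 2.6/(1−0.353) = 4.0185 °C.
Change = 4.0185 − 4.7523 = -0.73 °C.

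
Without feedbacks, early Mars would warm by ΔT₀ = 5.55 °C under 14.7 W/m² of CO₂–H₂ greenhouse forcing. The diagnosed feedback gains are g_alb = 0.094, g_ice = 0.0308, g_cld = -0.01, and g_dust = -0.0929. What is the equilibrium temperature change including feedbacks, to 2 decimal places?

Total gain g = 0.094 + 0.0308 − 0.01 − 0.0929 = 0.0219.
Amplification A = 1/(1 − 0.0219) = 1.022.
ΔT = 5.55 × 1.022 = 5.67 °C.

5.67 °C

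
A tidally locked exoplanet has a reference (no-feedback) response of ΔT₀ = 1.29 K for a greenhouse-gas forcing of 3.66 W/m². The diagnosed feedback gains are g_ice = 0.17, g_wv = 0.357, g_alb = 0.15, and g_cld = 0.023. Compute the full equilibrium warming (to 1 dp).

4.3 K

Total gain g = 0.17 + 0.357 + 0.15 + 0.023 = 0.7.
Amplification A = 1/(1 − 0.7) = 3.333.
ΔT = 1.29 × 3.333 = 4.3 K.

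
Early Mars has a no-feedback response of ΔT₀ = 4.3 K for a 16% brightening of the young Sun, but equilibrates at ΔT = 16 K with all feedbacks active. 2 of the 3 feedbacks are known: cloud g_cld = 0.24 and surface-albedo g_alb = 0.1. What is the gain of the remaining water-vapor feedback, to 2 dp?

Amplification A = ΔT/ΔT₀ = 16/4.3 = 3.721.
Total gain g = 1 − 1/A = 1 − 1/3.721 = 0.7313.
Known gains sum to 0.24 + 0.1 = 0.34.
g_wv = 0.7313 − 0.34 = 0.39.

0.39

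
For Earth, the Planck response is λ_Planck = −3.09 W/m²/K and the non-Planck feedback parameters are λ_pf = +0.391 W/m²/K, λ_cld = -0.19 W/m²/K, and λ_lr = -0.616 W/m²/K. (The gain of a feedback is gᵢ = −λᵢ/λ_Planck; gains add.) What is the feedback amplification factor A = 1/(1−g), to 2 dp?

0.88

Convert to gains: g_pf = 0.391/3.09 = 0.1265; g_cld = -0.19/3.09 = -0.06149; g_lr = -0.616/3.09 = -0.1994.
Total gain g = -0.13439.
A = 1/(1 + 0.13439) = 0.88.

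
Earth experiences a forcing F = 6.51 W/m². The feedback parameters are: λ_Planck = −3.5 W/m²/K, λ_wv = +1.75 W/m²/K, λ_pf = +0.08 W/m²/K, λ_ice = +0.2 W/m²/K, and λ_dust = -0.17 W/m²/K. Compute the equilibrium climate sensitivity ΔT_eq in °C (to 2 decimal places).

3.97 °C

Net feedback parameter λ = (−3.5) + (+1.75) + (+0.08) + (+0.2) + (-0.17) = -1.64 W/m²/K.
ΔT = −F/λ = −6.51/(-1.64) = 3.97 °C.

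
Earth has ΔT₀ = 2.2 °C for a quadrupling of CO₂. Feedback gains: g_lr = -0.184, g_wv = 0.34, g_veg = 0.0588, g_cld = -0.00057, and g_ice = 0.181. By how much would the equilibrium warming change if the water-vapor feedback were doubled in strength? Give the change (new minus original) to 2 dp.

4.67 °C

Original: g = 0.39523, ΔT = 2.2/(1−0.39523) = 3.6377 °C.
With doubled water-vapor: g' = 0.73523, ΔT' = 2.2/(1−0.73523) = 8.3091 °C.
Change = 8.3091 − 3.6377 = 4.67 °C.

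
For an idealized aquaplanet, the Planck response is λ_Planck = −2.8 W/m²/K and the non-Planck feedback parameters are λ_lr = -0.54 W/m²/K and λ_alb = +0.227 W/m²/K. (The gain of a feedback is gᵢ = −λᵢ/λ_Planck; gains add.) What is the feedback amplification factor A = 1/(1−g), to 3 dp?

Convert to gains: g_lr = -0.54/2.8 = -0.1929; g_alb = 0.227/2.8 = 0.08107.
Total gain g = -0.11183.
A = 1/(1 + 0.11183) = 0.899.

0.899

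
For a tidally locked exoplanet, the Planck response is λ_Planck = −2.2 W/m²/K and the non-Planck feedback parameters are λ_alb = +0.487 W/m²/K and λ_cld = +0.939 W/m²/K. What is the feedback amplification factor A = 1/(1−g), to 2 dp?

2.84

Convert to gains: g_alb = 0.487/2.2 = 0.2214; g_cld = 0.939/2.2 = 0.4268.
Total gain g = 0.6482.
A = 1/(1 − 0.6482) = 2.84.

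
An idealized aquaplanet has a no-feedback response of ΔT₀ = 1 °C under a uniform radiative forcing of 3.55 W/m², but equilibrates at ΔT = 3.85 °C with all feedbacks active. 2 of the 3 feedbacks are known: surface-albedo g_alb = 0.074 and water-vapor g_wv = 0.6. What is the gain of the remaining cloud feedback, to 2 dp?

0.07

Amplification A = ΔT/ΔT₀ = 3.85/1 = 3.85.
Total gain g = 1 − 1/A = 1 − 1/3.85 = 0.7403.
Known gains sum to 0.074 + 0.6 = 0.674.
g_cld = 0.7403 − 0.674 = 0.07.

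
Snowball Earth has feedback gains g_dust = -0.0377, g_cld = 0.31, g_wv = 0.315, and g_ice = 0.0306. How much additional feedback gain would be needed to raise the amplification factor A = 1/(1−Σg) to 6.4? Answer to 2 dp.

Current total gain = 0.6179.
Target gain for A = 6.4: g* = 1 − 1/6.4 = 0.8438.
Additional gain needed = 0.8438 − 0.6179 = 0.23.

0.23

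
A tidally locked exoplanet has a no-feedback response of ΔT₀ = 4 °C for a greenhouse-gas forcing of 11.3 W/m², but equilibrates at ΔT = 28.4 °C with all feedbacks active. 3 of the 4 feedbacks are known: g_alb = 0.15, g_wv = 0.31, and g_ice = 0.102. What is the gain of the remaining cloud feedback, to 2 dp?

0.30

Amplification A = ΔT/ΔT₀ = 28.4/4 = 7.1.
Total gain g = 1 − 1/A = 1 − 1/7.1 = 0.8592.
Known gains sum to 0.15 + 0.31 + 0.102 = 0.562.
g_cld = 0.8592 − 0.562 = 0.30.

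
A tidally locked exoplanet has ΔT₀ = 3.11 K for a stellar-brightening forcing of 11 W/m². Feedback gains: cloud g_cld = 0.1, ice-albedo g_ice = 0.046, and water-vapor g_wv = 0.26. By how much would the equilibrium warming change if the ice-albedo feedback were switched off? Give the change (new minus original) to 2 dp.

-0.38 K

Original: g = 0.406, ΔT = 3.11/(1−0.406) = 5.2357 K.
Without ice-albedo: g' = 0.36, ΔT' = 3.11/(1−0.36) = 4.8594 K.
Change = 4.8594 − 5.2357 = -0.38 K.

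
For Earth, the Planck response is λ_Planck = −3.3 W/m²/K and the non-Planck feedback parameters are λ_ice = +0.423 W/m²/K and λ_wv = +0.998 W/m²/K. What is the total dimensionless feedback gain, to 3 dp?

Convert to gains: g_ice = 0.423/3.3 = 0.1282; g_wv = 0.998/3.3 = 0.3024.
Total gain g = 0.4306.

0.431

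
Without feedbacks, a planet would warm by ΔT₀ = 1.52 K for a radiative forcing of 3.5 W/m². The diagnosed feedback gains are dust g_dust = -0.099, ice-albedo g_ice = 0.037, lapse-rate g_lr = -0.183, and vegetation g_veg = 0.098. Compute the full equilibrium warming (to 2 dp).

1.33 K

Total gain g = -0.099 + 0.037 − 0.183 + 0.098 = -0.147.
Amplification A = 1/(1 + 0.147) = 0.8718.
ΔT = 1.52 × 0.8718 = 1.33 K.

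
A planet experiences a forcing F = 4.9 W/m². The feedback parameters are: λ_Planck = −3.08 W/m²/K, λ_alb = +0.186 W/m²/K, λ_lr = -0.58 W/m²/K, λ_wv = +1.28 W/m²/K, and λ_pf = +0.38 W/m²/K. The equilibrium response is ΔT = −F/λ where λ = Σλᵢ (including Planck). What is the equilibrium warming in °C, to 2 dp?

Net feedback parameter λ = (−3.08) + (+0.186) + (-0.58) + (+1.28) + (+0.38) = -1.814 W/m²/K.
ΔT = −F/λ = −4.9/(-1.814) = 2.70 °C.

2.70 °C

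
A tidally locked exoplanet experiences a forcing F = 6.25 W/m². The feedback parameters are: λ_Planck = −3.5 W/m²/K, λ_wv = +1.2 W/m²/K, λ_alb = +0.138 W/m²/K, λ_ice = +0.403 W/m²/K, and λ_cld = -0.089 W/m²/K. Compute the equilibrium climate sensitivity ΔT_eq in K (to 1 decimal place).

3.4 K

Net feedback parameter λ = (−3.5) + (+1.2) + (+0.138) + (+0.403) + (-0.089) = -1.848 W/m²/K.
ΔT = −F/λ = −6.25/(-1.848) = 3.4 K.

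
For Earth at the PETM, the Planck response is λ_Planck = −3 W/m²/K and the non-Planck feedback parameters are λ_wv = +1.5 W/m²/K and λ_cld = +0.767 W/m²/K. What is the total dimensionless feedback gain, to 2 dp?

Convert to gains: g_wv = 1.5/3 = 0.5; g_cld = 0.767/3 = 0.2557.
Total gain g = 0.7557.

0.76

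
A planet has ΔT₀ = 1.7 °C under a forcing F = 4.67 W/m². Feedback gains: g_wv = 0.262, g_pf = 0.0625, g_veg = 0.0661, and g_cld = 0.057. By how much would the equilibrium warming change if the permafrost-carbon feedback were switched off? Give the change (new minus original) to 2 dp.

Original: g = 0.4476, ΔT = 1.7/(1−0.4476) = 3.0775 °C.
Without permafrost-carbon: g' = 0.3851, ΔT' = 1.7/(1−0.3851) = 2.7647 °C.
Change = 2.7647 − 3.0775 = -0.31 °C.

-0.31 °C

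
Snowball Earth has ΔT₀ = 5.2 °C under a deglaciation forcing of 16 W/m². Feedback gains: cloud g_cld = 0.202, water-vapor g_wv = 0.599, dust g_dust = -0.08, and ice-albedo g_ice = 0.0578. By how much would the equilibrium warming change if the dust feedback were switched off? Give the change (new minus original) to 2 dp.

Original: g = 0.7788, ΔT = 5.2/(1−0.7788) = 23.5081 °C.
Without dust: g' = 0.8588, ΔT' = 5.2/(1−0.8588) = 36.8272 °C.
Change = 36.8272 − 23.5081 = 13.32 °C.

13.32 °C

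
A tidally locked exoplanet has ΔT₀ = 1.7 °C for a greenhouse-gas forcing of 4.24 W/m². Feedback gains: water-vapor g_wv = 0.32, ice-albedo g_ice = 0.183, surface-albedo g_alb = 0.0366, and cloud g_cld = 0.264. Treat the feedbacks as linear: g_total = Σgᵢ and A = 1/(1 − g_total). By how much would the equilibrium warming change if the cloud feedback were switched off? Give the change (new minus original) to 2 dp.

Original: g = 0.8036, ΔT = 1.7/(1−0.8036) = 8.6558 °C.
Without cloud: g' = 0.5396, ΔT' = 1.7/(1−0.5396) = 3.6924 °C.
Change = 3.6924 − 8.6558 = -4.96 °C.

-4.96 °C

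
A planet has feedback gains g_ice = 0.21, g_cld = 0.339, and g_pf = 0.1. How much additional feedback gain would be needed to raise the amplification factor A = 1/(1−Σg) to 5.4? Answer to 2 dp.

0.17

Current total gain = 0.649.
Target gain for A = 5.4: g* = 1 − 1/5.4 = 0.8148.
Additional gain needed = 0.8148 − 0.649 = 0.17.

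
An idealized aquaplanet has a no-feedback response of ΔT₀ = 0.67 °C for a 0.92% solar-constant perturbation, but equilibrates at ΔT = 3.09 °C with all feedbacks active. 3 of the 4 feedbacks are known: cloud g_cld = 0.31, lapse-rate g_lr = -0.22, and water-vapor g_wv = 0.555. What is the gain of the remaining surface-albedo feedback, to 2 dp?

0.14

Amplification A = ΔT/ΔT₀ = 3.09/0.67 = 4.612.
Total gain g = 1 − 1/A = 1 − 1/4.612 = 0.7832.
Known gains sum to 0.31 − 0.22 + 0.555 = 0.645.
g_alb = 0.7832 − 0.645 = 0.14.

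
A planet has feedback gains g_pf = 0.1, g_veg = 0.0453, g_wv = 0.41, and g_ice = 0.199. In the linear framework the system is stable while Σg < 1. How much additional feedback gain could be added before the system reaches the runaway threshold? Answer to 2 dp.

0.25

Current total gain = 0.1 + 0.0453 + 0.41 + 0.199 = 0.7543.
Margin to runaway = 1 − 0.7543 = 0.25.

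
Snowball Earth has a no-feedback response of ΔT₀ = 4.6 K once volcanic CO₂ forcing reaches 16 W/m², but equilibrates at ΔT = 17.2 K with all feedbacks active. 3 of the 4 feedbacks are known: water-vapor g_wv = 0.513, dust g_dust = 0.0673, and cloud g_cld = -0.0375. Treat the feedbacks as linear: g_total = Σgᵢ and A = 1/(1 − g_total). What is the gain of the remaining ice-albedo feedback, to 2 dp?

0.19

Amplification A = ΔT/ΔT₀ = 17.2/4.6 = 3.739.
Total gain g = 1 − 1/A = 1 − 1/3.739 = 0.7325.
Known gains sum to 0.513 + 0.0673 − 0.0375 = 0.5428.
g_ice = 0.7325 − 0.5428 = 0.19.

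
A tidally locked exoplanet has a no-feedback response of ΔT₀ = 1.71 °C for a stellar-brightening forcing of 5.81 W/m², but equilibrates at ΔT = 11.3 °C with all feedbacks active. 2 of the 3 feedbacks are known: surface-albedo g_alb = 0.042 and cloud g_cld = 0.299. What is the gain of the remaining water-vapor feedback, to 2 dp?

0.51

Amplification A = ΔT/ΔT₀ = 11.3/1.71 = 6.608.
Total gain g = 1 − 1/A = 1 − 1/6.608 = 0.8487.
Known gains sum to 0.042 + 0.299 = 0.341.
g_wv = 0.8487 − 0.341 = 0.51.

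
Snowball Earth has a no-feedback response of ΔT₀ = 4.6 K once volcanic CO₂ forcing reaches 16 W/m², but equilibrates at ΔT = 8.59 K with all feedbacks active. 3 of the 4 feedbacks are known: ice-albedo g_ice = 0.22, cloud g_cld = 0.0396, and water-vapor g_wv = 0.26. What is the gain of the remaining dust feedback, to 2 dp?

-0.06

Amplification A = ΔT/ΔT₀ = 8.59/4.6 = 1.867.
Total gain g = 1 − 1/A = 1 − 1/1.867 = 0.4644.
Known gains sum to 0.22 + 0.0396 + 0.26 = 0.5196.
g_dust = 0.4644 − 0.5196 = -0.06.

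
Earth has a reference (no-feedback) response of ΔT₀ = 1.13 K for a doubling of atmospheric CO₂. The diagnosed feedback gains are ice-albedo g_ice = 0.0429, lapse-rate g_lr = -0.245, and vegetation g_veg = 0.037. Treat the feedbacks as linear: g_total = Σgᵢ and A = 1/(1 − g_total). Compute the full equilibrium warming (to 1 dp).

1.0 K

Total gain g = 0.0429 − 0.245 + 0.037 = -0.1651.
Amplification A = 1/(1 + 0.1651) = 0.8583.
ΔT = 1.13 × 0.8583 = 1.0 K.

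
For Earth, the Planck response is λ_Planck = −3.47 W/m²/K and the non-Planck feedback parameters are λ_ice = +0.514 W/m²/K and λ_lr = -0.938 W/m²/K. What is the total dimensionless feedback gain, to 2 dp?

Convert to gains: g_ice = 0.514/3.47 = 0.1481; g_lr = -0.938/3.47 = -0.2703.
Total gain g = -0.1222.

-0.12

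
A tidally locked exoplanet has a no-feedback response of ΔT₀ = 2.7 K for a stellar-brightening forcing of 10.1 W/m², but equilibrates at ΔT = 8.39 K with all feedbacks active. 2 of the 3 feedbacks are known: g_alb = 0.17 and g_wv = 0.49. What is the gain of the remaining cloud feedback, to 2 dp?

0.02

Amplification A = ΔT/ΔT₀ = 8.39/2.7 = 3.107.
Total gain g = 1 − 1/A = 1 − 1/3.107 = 0.6781.
Known gains sum to 0.17 + 0.49 = 0.66.
g_cld = 0.6781 − 0.66 = 0.02.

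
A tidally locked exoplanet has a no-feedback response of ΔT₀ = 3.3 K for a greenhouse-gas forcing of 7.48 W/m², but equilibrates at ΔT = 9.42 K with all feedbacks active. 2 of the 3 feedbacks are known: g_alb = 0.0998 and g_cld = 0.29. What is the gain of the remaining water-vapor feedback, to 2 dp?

Amplification A = ΔT/ΔT₀ = 9.42/3.3 = 2.855.
Total gain g = 1 − 1/A = 1 − 1/2.855 = 0.6497.
Known gains sum to 0.0998 + 0.29 = 0.3898.
g_wv = 0.6497 − 0.3898 = 0.26.

0.26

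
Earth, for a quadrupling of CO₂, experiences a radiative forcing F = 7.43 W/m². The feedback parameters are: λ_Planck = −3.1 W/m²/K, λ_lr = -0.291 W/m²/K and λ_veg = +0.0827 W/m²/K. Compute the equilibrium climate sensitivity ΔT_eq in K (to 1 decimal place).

2.2 K

Net feedback parameter λ = (−3.1) + (-0.291) + (+0.0827) = -3.3083 W/m²/K.
ΔT = −F/λ = −7.43/(-3.3083) = 2.2 K.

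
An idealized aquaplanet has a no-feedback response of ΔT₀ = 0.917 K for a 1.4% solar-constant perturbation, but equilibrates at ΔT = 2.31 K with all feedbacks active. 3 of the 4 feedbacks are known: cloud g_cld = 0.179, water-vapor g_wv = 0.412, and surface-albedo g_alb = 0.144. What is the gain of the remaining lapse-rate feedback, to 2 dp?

Amplification A = ΔT/ΔT₀ = 2.31/0.917 = 2.519.
Total gain g = 1 − 1/A = 1 − 1/2.519 = 0.603.
Known gains sum to 0.179 + 0.412 + 0.144 = 0.735.
g_lr = 0.603 − 0.735 = -0.13.

-0.13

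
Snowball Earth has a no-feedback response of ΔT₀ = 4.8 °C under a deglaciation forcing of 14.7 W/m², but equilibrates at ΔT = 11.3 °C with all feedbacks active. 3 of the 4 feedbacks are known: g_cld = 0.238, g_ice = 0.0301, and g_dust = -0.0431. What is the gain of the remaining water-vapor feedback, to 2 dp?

0.35

Amplification A = ΔT/ΔT₀ = 11.3/4.8 = 2.354.
Total gain g = 1 − 1/A = 1 − 1/2.354 = 0.5752.
Known gains sum to 0.238 + 0.0301 − 0.0431 = 0.225.
g_wv = 0.5752 − 0.225 = 0.35.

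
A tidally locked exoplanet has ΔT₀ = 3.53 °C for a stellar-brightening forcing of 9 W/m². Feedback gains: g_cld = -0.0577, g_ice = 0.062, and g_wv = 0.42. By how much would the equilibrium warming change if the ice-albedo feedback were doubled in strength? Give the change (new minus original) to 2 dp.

0.74 °C

Original: g = 0.4243, ΔT = 3.53/(1−0.4243) = 6.1317 °C.
With doubled ice-albedo: g' = 0.4863, ΔT' = 3.53/(1−0.4863) = 6.8717 °C.
Change = 6.8717 − 6.1317 = 0.74 °C.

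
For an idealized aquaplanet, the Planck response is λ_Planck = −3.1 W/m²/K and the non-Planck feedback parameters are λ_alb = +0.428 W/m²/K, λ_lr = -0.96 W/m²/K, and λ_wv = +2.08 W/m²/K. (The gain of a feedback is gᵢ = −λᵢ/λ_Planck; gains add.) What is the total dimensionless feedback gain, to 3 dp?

Convert to gains: g_alb = 0.428/3.1 = 0.1381; g_lr = -0.96/3.1 = -0.3097; g_wv = 2.08/3.1 = 0.671.
Total gain g = 0.4994.

0.499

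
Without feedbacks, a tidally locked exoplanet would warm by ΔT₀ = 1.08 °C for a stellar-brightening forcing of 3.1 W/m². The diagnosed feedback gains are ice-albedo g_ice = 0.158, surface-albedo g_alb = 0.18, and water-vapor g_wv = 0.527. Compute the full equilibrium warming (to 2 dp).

8.00 °C

Total gain g = 0.158 + 0.18 + 0.527 = 0.865.
Amplification A = 1/(1 − 0.865) = 7.407.
ΔT = 1.08 × 7.407 = 8.00 °C.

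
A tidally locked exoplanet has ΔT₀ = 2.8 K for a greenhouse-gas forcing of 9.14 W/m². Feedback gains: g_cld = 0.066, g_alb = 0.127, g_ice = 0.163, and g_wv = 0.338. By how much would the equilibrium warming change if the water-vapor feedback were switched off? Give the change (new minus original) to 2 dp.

Original: g = 0.694, ΔT = 2.8/(1−0.694) = 9.1503 K.
Without water-vapor: g' = 0.356, ΔT' = 2.8/(1−0.356) = 4.3478 K.
Change = 4.3478 − 9.1503 = -4.80 K.

-4.80 K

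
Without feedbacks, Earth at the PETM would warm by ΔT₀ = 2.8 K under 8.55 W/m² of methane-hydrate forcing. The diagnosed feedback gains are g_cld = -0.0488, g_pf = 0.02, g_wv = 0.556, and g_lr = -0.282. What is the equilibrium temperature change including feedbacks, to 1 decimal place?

3.7 K

Total gain g = -0.0488 + 0.02 + 0.556 − 0.282 = 0.2452.
Amplification A = 1/(1 − 0.2452) = 1.325.
ΔT = 2.8 × 1.325 = 3.7 K.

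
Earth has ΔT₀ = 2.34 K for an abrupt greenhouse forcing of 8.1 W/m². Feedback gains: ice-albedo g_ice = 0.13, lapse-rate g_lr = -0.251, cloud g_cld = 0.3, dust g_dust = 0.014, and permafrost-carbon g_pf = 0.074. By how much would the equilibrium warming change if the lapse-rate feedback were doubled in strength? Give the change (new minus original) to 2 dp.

Original: g = 0.267, ΔT = 2.34/(1−0.267) = 3.1924 K.
With doubled lapse-rate: g' = 0.016, ΔT' = 2.34/(1−0.016) = 2.3780 K.
Change = 2.3780 − 3.1924 = -0.81 K.

-0.81 K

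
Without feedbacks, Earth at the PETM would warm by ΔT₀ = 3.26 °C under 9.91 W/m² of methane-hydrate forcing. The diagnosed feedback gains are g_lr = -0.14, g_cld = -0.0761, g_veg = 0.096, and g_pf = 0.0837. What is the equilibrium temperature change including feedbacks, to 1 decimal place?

Total gain g = -0.14 − 0.0761 + 0.096 + 0.0837 = -0.0364.
Amplification A = 1/(1 + 0.0364) = 0.9649.
ΔT = 3.26 × 0.9649 = 3.1 °C.

3.1 °C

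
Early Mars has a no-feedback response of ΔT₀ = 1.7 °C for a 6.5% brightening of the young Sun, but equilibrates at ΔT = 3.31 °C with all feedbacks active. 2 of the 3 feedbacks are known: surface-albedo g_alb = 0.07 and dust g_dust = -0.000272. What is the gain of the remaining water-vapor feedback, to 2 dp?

0.42

Amplification A = ΔT/ΔT₀ = 3.31/1.7 = 1.947.
Total gain g = 1 − 1/A = 1 − 1/1.947 = 0.4864.
Known gains sum to 0.07 − 0.000272 = 0.069728.
g_wv = 0.4864 − 0.069728 = 0.42.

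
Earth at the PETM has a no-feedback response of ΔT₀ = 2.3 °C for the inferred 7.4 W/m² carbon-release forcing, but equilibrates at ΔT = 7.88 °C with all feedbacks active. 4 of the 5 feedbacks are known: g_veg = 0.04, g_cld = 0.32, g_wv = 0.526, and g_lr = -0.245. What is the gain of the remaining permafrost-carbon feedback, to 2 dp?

0.07

Amplification A = ΔT/ΔT₀ = 7.88/2.3 = 3.426.
Total gain g = 1 − 1/A = 1 − 1/3.426 = 0.7081.
Known gains sum to 0.04 + 0.32 + 0.526 − 0.245 = 0.641.
g_pf = 0.7081 − 0.641 = 0.07.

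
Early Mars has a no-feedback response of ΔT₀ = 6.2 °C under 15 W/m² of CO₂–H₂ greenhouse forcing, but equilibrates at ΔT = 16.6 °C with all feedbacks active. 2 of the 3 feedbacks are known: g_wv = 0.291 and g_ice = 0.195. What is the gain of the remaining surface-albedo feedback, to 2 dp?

Amplification A = ΔT/ΔT₀ = 16.6/6.2 = 2.677.
Total gain g = 1 − 1/A = 1 − 1/2.677 = 0.6264.
Known gains sum to 0.291 + 0.195 = 0.486.
g_alb = 0.6264 − 0.486 = 0.14.

0.14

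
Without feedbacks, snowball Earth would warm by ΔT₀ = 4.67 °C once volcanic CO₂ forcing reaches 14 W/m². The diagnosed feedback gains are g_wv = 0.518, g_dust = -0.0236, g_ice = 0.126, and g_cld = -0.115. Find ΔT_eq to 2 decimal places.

Total gain g = 0.518 − 0.0236 + 0.126 − 0.115 = 0.5054.
Amplification A = 1/(1 − 0.5054) = 2.022.
ΔT = 4.67 × 2.022 = 9.44 °C.

9.44 °C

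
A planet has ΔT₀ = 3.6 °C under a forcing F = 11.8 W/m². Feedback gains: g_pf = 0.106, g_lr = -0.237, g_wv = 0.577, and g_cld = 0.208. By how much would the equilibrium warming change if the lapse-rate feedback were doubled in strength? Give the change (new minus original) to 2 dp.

Original: g = 0.654, ΔT = 3.6/(1−0.654) = 10.4046 °C.
With doubled lapse-rate: g' = 0.417, ΔT' = 3.6/(1−0.417) = 6.1750 °C.
Change = 6.1750 − 10.4046 = -4.23 °C.

-4.23 °C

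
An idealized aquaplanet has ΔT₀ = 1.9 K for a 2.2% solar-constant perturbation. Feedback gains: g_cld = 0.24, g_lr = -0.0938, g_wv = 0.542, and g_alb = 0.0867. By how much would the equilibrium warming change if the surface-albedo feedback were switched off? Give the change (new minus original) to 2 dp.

Original: g = 0.7749, ΔT = 1.9/(1−0.7749) = 8.4407 K.
Without surface-albedo: g' = 0.6882, ΔT' = 1.9/(1−0.6882) = 6.0936 K.
Change = 6.0936 − 8.4407 = -2.35 K.

-2.35 K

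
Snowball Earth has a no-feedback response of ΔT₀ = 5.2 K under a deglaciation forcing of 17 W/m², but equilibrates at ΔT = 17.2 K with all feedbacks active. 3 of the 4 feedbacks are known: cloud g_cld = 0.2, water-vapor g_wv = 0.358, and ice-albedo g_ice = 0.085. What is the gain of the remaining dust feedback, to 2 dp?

Amplification A = ΔT/ΔT₀ = 17.2/5.2 = 3.308.
Total gain g = 1 − 1/A = 1 − 1/3.308 = 0.6977.
Known gains sum to 0.2 + 0.358 + 0.085 = 0.643.
g_dust = 0.6977 − 0.643 = 0.05.

0.05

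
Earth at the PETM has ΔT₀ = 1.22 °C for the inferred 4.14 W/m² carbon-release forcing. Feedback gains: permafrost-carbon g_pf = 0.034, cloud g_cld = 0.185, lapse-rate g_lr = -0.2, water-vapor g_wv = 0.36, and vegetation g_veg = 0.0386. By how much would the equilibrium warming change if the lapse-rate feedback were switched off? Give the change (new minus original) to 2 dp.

Original: g = 0.4176, ΔT = 1.22/(1−0.4176) = 2.0948 °C.
Without lapse-rate: g' = 0.6176, ΔT' = 1.22/(1−0.6176) = 3.1904 °C.
Change = 3.1904 − 2.0948 = 1.10 °C.

1.10 °C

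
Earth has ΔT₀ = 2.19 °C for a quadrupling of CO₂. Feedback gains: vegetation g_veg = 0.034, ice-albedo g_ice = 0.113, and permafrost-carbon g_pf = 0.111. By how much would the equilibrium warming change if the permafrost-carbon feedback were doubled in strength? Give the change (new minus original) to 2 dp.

Original: g = 0.258, ΔT = 2.19/(1−0.258) = 2.9515 °C.
With doubled permafrost-carbon: g' = 0.369, ΔT' = 2.19/(1−0.369) = 3.4707 °C.
Change = 3.4707 − 2.9515 = 0.52 °C.

0.52 °C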